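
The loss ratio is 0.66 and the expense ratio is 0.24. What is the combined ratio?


Combined ratio = loss ratio + expense ratio
= 0.66 + 0.24
= 0.9


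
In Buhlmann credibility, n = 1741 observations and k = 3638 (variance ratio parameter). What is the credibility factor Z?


Z = n / (n + k)
= 1741 / (1741 + 3638)
= 1741 / 5379
= 0.3237


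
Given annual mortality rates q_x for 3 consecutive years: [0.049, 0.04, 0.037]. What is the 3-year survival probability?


p_k = 1 - q_k for each year
Survival = product of (1 - q_k)
= 0.951 * 0.96 * 0.963
= 0.8792


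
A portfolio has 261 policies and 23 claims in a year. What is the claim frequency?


frequency = claims / policies
= 23 / 261
= 0.0881


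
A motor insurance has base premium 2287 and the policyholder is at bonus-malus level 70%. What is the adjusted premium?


adjusted = base * BM_level / 100
= 2287 * 70 / 100
= 2287 * 0.7
= 1600.9


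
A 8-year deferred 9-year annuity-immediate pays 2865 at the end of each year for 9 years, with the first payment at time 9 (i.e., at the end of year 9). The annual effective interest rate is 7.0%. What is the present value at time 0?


PV at time 8 of the 9-year annuity-immediate:
a_n = 2865 * (1-(1+0.07)^(-9))/0.07 = 18666.1404
Discount back 8 years to time 0:
PV = 18666.1404 * (1+0.07)^(-8)
= 18666.1404 * 0.582009
= 10863.8637


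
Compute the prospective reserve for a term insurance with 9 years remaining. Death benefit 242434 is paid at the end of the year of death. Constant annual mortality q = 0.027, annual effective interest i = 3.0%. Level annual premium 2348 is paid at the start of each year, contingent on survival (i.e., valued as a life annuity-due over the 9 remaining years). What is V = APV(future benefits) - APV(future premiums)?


v = 1/(1+i) = 0.970874
APV(future benefits) per unit = sum_{k=0}^{8} k_p_x * q * v^(k+1) = 0.189912
APV(future benefits) = 242434 * 0.189912 = 46041.1915
Life annuity-due factor ä_{x:9} = sum_{k=0}^{8} k_p_x * v^k = 7.244801
APV(future premiums) = 2348 * 7.244801 = 17010.7938
V = 46041.1915 - 17010.7938
= 29030.3977


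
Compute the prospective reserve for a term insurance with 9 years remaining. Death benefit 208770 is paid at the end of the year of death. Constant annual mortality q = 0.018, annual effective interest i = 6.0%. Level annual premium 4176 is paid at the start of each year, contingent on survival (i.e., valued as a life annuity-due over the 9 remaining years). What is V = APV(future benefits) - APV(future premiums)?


v = 1/(1+i) = 0.943396
APV(future benefits) per unit = sum_{k=0}^{8} k_p_x * q * v^(k+1) = 0.114777
APV(future benefits) = 208770 * 0.114777 = 23962.0164
Life annuity-due factor ä_{x:9} = sum_{k=0}^{8} k_p_x * v^k = 6.759096
APV(future premiums) = 4176 * 6.759096 = 28225.9858
V = 23962.0164 - 28225.9858
= -4263.9695


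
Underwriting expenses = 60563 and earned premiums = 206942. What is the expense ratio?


Expense ratio = expenses / premiums
= 60563 / 206942
= 0.2927


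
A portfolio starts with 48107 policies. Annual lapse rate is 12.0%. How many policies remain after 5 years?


remaining = initial * (1 - lapse)^years
= 48107 * (1 - 0.12)^5
= 48107 * 0.527732
= 25387.5993


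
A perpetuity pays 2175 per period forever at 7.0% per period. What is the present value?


PV = PMT / i
= 2175 / 0.07
= 31071.4286


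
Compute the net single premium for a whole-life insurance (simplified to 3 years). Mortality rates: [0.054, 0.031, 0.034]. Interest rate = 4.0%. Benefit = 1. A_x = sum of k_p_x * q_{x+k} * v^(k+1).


v = 0.961538
Year 0: k_p_x=1.0, q=0.054, term=0.051923
Year 1: k_p_x=0.946, q=0.031, term=0.027114
Year 2: k_p_x=0.916674, q=0.034, term=0.027707
A_x = 0.1067


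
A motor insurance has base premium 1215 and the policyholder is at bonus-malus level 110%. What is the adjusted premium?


adjusted = base * BM_level / 100
= 1215 * 110 / 100
= 1215 * 1.1
= 1336.5


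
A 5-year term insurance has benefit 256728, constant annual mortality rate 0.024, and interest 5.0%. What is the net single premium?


NSP = benefit * sum_{k=0}^{n-1} k_p_x * q * v^(k+1)
With constant q=0.024, v=0.952381
Sum = 0.099273
NSP = 256728 * 0.099273
= 25486.0866


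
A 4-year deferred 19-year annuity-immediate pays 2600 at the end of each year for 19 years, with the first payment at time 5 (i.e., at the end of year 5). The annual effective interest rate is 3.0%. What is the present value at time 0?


PV at time 4 of the 19-year annuity-immediate:
a_n = 2600 * (1-(1+0.03)^(-19))/0.03 = 37241.8777
Discount back 4 years to time 0:
PV = 37241.8777 * (1+0.03)^(-4)
= 37241.8777 * 0.888487
= 33088.926


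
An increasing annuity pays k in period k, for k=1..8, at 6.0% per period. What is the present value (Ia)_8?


(Ia)_n = sum_{k=1}^{n} k * v^k, v = 1/(1+i)
v = 0.943396
Sum computed term by term:
(Ia)_8 = 26.0514


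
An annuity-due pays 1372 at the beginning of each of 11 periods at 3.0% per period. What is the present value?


PV_due = PMT * (1-(1+i)^(-n))/i * (1+i)
PV_immediate = 12694.6003
PV_due = 12694.6003 * 1.03
= 13075.4383


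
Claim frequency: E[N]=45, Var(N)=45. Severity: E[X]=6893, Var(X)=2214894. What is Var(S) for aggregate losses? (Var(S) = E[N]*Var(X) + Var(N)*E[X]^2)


Var(S) = E[N]*Var(X) + Var(N)*E[X]^2
= 45*2214894 + 45*6893^2
= 99670230 + 2138105205
= 2.2378e+09


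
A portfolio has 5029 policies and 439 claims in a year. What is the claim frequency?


frequency = claims / policies
= 439 / 5029
= 0.0873


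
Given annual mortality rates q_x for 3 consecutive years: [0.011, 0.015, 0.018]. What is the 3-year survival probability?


p_k = 1 - q_k for each year
Survival = product of (1 - q_k)
= 0.989 * 0.985 * 0.982
= 0.9566


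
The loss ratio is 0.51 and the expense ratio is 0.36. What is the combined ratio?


Combined ratio = loss ratio + expense ratio
= 0.51 + 0.36
= 0.87


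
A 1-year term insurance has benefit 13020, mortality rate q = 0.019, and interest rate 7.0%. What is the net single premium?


NSP = benefit * q * v
v = 1/(1+i) = 0.934579
NSP = 13020 * 0.019 * 0.934579
= 231.1963


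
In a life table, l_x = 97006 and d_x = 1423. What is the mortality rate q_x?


q_x = d_x / l_x
= 1423 / 97006
= 0.0147


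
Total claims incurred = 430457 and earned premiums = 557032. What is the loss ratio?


Loss ratio = claims / premiums
= 430457 / 557032
= 0.7728


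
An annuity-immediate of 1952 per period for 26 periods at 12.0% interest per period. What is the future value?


FV = PMT * ((1+i)^n - 1) / i
= 1952 * ((1.12)^26 - 1) / 0.12
= 1952 * (19.040072 - 1) / 0.12
= 293451.8401


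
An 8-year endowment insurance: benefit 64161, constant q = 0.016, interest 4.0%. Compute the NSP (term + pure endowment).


Term component = 6558.443
Pure endowment = 8_p_x * v^8 * benefit = 0.878943 * 0.73069 * 64161 = 41206.4496
NSP = 47764.8926


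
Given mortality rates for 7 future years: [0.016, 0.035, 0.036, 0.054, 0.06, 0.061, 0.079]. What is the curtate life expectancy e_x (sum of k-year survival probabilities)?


e_x = sum_{k=1}^{n} k_p_x
k_p_x values:
  1_p_x = 0.984
  2_p_x = 0.94956
  3_p_x = 0.915376
  4_p_x = 0.865946
  5_p_x = 0.813989
  6_p_x = 0.764335
  7_p_x = 0.703953
e_x = 5.9972


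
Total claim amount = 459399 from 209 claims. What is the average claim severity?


severity = total / number
= 459399 / 209
= 2198.0813


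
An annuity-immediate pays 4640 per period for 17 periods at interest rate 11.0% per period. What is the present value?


PV = PMT * (1 - (1+i)^(-n)) / i
= 4640 * (1 - (1+0.11)^(-17)) / 0.11
= 4640 * (1 - 0.169633) / 0.11
= 4640 * 7.548794
= 35026.406


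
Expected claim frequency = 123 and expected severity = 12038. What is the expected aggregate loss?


E[S] = E[N] * E[X]
= 123 * 12038
= 1.4807e+06


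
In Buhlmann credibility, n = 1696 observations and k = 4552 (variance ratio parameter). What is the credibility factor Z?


Z = n / (n + k)
= 1696 / (1696 + 4552)
= 1696 / 6248
= 0.2714


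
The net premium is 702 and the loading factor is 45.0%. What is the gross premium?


Gross = net * (1 + loading)
= 702 * (1 + 0.45)
= 702 * 1.45
= 1017.9


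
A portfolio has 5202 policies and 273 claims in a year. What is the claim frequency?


frequency = claims / policies
= 273 / 5202
= 0.0525


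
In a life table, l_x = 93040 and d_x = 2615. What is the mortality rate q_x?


q_x = d_x / l_x
= 2615 / 93040
= 0.0281


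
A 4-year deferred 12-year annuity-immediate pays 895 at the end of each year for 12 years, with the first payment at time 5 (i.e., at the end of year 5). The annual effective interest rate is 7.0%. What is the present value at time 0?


PV at time 4 of the 12-year annuity-immediate:
a_n = 895 * (1-(1+0.07)^(-12))/0.07 = 7108.7042
Discount back 4 years to time 0:
PV = 7108.7042 * (1+0.07)^(-4)
= 7108.7042 * 0.762895
= 5423.1964


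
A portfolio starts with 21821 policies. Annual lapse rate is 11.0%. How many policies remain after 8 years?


remaining = initial * (1 - lapse)^years
= 21821 * (1 - 0.11)^8
= 21821 * 0.393659
= 8590.0304


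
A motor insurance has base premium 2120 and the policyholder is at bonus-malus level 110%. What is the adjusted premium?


adjusted = base * BM_level / 100
= 2120 * 110 / 100
= 2120 * 1.1
= 2332.0


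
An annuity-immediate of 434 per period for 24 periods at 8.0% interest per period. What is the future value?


FV = PMT * ((1+i)^n - 1) / i
= 434 * ((1.08)^24 - 1) / 0.08
= 434 * (6.341181 - 1) / 0.08
= 28975.9055


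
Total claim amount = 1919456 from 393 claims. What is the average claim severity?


severity = total / number
= 1919456 / 393
= 4884.112


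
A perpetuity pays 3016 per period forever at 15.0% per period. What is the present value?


PV = PMT / i
= 3016 / 0.15
= 20106.6667


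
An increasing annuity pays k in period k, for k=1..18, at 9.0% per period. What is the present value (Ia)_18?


(Ia)_n = sum_{k=1}^{n} k * v^k, v = 1/(1+i)
v = 0.917431
Sum computed term by term:
(Ia)_18 = 63.6416


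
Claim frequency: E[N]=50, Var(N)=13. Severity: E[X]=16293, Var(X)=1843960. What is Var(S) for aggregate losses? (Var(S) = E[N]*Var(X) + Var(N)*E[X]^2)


Var(S) = E[N]*Var(X) + Var(N)*E[X]^2
= 50*1843960 + 13*16293^2
= 92198000 + 3451004037
= 3.5432e+09


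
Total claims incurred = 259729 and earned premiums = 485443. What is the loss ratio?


Loss ratio = claims / premiums
= 259729 / 485443
= 0.535


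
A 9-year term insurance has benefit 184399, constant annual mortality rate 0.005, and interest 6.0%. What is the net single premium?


NSP = benefit * sum_{k=0}^{n-1} k_p_x * q * v^(k+1)
With constant q=0.005, v=0.943396
Sum = 0.033401
NSP = 184399 * 0.033401
= 6159.0745


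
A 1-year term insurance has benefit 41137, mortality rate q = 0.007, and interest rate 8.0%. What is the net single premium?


NSP = benefit * q * v
v = 1/(1+i) = 0.925926
NSP = 41137 * 0.007 * 0.925926
= 266.6287


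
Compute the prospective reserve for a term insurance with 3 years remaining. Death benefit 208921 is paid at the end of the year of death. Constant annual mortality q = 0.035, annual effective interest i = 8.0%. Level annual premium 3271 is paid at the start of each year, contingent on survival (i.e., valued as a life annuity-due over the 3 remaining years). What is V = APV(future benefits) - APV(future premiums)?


v = 1/(1+i) = 0.925926
APV(future benefits) per unit = sum_{k=0}^{2} k_p_x * q * v^(k+1) = 0.087237
APV(future benefits) = 208921 * 0.087237 = 18225.7042
Life annuity-due factor ä_{x:3} = sum_{k=0}^{2} k_p_x * v^k = 2.691894
APV(future premiums) = 3271 * 2.691894 = 8805.1848
V = 18225.7042 - 8805.1848
= 9420.5194


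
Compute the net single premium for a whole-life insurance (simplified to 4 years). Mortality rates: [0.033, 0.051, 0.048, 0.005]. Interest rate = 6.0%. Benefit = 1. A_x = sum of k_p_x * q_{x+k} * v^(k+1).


v = 0.943396
Year 0: k_p_x=1.0, q=0.033, term=0.031132
Year 1: k_p_x=0.967, q=0.051, term=0.043892
Year 2: k_p_x=0.917683, q=0.048, term=0.036984
Year 3: k_p_x=0.873634, q=0.005, term=0.00346
A_x = 0.1155


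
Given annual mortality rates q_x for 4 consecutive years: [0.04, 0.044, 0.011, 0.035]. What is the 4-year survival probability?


p_k = 1 - q_k for each year
Survival = product of (1 - q_k)
= 0.96 * 0.956 * 0.989 * 0.965
= 0.8759


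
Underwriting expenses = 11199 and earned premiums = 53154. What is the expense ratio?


Expense ratio = expenses / premiums
= 11199 / 53154
= 0.2107


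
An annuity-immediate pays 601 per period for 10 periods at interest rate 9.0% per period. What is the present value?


PV = PMT * (1 - (1+i)^(-n)) / i
= 601 * (1 - (1+0.09)^(-10)) / 0.09
= 601 * (1 - 0.422411) / 0.09
= 601 * 6.417658
= 3857.0123


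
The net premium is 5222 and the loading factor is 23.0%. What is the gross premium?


Gross = net * (1 + loading)
= 5222 * (1 + 0.23)
= 5222 * 1.23
= 6423.06


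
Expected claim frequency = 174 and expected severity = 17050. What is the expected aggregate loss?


E[S] = E[N] * E[X]
= 174 * 17050
= 2.9667e+06


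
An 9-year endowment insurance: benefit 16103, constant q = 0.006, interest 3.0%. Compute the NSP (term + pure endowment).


Term component = 735.3442
Pure endowment = 9_p_x * v^9 * benefit = 0.947278 * 0.766417 * 16103 = 11690.9346
NSP = 12426.2788


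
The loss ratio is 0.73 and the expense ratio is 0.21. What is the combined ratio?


Combined ratio = loss ratio + expense ratio
= 0.73 + 0.21
= 0.94


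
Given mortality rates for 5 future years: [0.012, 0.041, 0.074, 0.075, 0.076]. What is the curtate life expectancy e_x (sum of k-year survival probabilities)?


e_x = sum_{k=1}^{n} k_p_x
k_p_x values:
  1_p_x = 0.988
  2_p_x = 0.947492
  3_p_x = 0.877378
  4_p_x = 0.811574
  5_p_x = 0.749895
e_x = 4.3743


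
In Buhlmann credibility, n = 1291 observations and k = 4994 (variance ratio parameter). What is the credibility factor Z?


Z = n / (n + k)
= 1291 / (1291 + 4994)
= 1291 / 6285
= 0.2054


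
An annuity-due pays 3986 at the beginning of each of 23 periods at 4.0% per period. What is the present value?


PV_due = PMT * (1-(1+i)^(-n))/i * (1+i)
PV_immediate = 59219.3709
PV_due = 59219.3709 * 1.04
= 61588.1457


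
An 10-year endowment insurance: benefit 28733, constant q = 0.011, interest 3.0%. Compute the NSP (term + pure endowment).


Term component = 2573.3804
Pure endowment = 10_p_x * v^10 * benefit = 0.895288 * 0.744094 * 28733 = 19141.3093
NSP = 21714.6898


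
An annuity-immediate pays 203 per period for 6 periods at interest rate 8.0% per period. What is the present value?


PV = PMT * (1 - (1+i)^(-n)) / i
= 203 * (1 - (1+0.08)^(-6)) / 0.08
= 203 * (1 - 0.63017) / 0.08
= 203 * 4.62288
= 938.4446


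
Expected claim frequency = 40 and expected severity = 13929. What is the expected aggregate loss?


E[S] = E[N] * E[X]
= 40 * 13929
= 557160


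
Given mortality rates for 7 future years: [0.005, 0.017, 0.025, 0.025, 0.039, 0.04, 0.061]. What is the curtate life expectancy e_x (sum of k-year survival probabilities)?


e_x = sum_{k=1}^{n} k_p_x
k_p_x values:
  1_p_x = 0.995
  2_p_x = 0.978085
  3_p_x = 0.953633
  4_p_x = 0.929792
  5_p_x = 0.89353
  6_p_x = 0.857789
  7_p_x = 0.805464
e_x = 6.4133


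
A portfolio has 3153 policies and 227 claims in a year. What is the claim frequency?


frequency = claims / policies
= 227 / 3153
= 0.072


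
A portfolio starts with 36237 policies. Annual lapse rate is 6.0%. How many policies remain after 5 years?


remaining = initial * (1 - lapse)^years
= 36237 * (1 - 0.06)^5
= 36237 * 0.733904
= 26594.4801


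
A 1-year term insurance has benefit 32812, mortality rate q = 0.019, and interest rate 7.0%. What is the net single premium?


NSP = benefit * q * v
v = 1/(1+i) = 0.934579
NSP = 32812 * 0.019 * 0.934579
= 582.643


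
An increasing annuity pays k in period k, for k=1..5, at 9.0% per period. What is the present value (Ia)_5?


(Ia)_n = sum_{k=1}^{n} k * v^k, v = 1/(1+i)
v = 0.917431
Sum computed term by term:
(Ia)_5 = 11.0007


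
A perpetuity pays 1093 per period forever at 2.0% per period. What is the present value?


PV = PMT / i
= 1093 / 0.02
= 54650.0


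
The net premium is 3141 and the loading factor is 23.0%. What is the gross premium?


Gross = net * (1 + loading)
= 3141 * (1 + 0.23)
= 3141 * 1.23
= 3863.43


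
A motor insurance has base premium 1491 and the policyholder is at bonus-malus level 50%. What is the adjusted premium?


adjusted = base * BM_level / 100
= 1491 * 50 / 100
= 1491 * 0.5
= 745.5


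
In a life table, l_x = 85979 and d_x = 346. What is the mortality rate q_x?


q_x = d_x / l_x
= 346 / 85979
= 0.004


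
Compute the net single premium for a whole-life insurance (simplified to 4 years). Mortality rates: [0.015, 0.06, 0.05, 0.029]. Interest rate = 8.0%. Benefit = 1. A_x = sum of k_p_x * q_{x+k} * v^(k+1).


v = 0.925926
Year 0: k_p_x=1.0, q=0.015, term=0.013889
Year 1: k_p_x=0.985, q=0.06, term=0.050669
Year 2: k_p_x=0.9259, q=0.05, term=0.03675
Year 3: k_p_x=0.879605, q=0.029, term=0.01875
A_x = 0.1201


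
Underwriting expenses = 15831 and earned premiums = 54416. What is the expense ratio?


Expense ratio = expenses / premiums
= 15831 / 54416
= 0.2909


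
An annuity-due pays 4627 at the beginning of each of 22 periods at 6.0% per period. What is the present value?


PV_due = PMT * (1-(1+i)^(-n))/i * (1+i)
PV_immediate = 55716.3986
PV_due = 55716.3986 * 1.06
= 59059.3825


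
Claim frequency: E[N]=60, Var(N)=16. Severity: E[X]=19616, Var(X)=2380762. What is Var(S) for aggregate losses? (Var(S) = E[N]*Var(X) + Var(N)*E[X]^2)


Var(S) = E[N]*Var(X) + Var(N)*E[X]^2
= 60*2380762 + 16*19616^2
= 142845720 + 6156599296
= 6.2994e+09


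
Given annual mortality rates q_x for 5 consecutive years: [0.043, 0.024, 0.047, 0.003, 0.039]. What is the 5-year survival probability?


p_k = 1 - q_k for each year
Survival = product of (1 - q_k)
= 0.957 * 0.976 * 0.953 * 0.997 * 0.961
= 0.8529


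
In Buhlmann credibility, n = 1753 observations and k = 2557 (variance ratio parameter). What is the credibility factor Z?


Z = n / (n + k)
= 1753 / (1753 + 2557)
= 1753 / 4310
= 0.4067


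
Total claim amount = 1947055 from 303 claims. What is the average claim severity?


severity = total / number
= 1947055 / 303
= 6425.9241


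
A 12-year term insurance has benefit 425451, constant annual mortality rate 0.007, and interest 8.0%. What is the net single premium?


NSP = benefit * sum_{k=0}^{n-1} k_p_x * q * v^(k+1)
With constant q=0.007, v=0.925926
Sum = 0.051091
NSP = 425451 * 0.051091
= 21736.7474


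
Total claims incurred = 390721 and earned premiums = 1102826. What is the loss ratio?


Loss ratio = claims / premiums
= 390721 / 1102826
= 0.3543


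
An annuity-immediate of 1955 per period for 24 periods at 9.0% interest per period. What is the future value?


FV = PMT * ((1+i)^n - 1) / i
= 1955 * ((1.09)^24 - 1) / 0.09
= 1955 * (7.911083 - 1) / 0.09
= 150124.0845


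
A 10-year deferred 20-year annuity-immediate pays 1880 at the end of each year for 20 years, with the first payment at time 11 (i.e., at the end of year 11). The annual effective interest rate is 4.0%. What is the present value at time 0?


PV at time 10 of the 20-year annuity-immediate:
a_n = 1880 * (1-(1+0.04)^(-20))/0.04 = 25549.8135
Discount back 10 years to time 0:
PV = 25549.8135 * (1+0.04)^(-10)
= 25549.8135 * 0.675564
= 17260.5385


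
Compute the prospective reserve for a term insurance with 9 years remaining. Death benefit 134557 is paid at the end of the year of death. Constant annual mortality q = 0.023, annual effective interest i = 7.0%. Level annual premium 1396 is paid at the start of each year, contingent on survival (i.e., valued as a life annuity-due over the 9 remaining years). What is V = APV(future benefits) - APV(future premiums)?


v = 1/(1+i) = 0.934579
APV(future benefits) per unit = sum_{k=0}^{8} k_p_x * q * v^(k+1) = 0.138208
APV(future benefits) = 134557 * 0.138208 = 18596.7871
Life annuity-due factor ä_{x:9} = sum_{k=0}^{8} k_p_x * v^k = 6.429653
APV(future premiums) = 1396 * 6.429653 = 8975.7962
V = 18596.7871 - 8975.7962
= 9620.9909


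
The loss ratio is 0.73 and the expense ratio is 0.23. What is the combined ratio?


Combined ratio = loss ratio + expense ratio
= 0.73 + 0.23
= 0.96


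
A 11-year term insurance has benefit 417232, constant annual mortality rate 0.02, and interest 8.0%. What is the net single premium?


NSP = benefit * sum_{k=0}^{n-1} k_p_x * q * v^(k+1)
With constant q=0.02, v=0.925926
Sum = 0.131316
NSP = 417232 * 0.131316
= 54789.2414


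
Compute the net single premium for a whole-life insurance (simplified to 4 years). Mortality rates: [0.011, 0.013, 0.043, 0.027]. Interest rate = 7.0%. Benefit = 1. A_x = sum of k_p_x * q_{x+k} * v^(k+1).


v = 0.934579
Year 0: k_p_x=1.0, q=0.011, term=0.01028
Year 1: k_p_x=0.989, q=0.013, term=0.01123
Year 2: k_p_x=0.976143, q=0.043, term=0.034263
Year 3: k_p_x=0.934169, q=0.027, term=0.019242
A_x = 0.075


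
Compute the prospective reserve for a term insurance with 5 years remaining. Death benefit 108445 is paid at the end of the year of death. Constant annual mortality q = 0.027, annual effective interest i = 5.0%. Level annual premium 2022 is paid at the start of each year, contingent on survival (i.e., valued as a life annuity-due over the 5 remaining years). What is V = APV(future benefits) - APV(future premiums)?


v = 1/(1+i) = 0.952381
APV(future benefits) per unit = sum_{k=0}^{4} k_p_x * q * v^(k+1) = 0.111047
APV(future benefits) = 108445 * 0.111047 = 12042.5116
Life annuity-due factor ä_{x:5} = sum_{k=0}^{4} k_p_x * v^k = 4.318502
APV(future premiums) = 2022 * 4.318502 = 8732.0101
V = 12042.5116 - 8732.0101
= 3310.5016


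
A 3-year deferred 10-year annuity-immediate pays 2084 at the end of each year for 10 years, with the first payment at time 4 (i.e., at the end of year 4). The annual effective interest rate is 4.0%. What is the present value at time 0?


PV at time 3 of the 10-year annuity-immediate:
a_n = 2084 * (1-(1+0.04)^(-10))/0.04 = 16903.1068
Discount back 3 years to time 0:
PV = 16903.1068 * (1+0.04)^(-3)
= 16903.1068 * 0.888996
= 15026.8004


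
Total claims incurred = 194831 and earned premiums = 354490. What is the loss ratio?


Loss ratio = claims / premiums
= 194831 / 354490
= 0.5496


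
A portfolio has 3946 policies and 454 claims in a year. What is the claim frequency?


frequency = claims / policies
= 454 / 3946
= 0.1151


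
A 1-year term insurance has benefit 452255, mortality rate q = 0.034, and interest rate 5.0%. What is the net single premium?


NSP = benefit * q * v
v = 1/(1+i) = 0.952381
NSP = 452255 * 0.034 * 0.952381
= 14644.4476


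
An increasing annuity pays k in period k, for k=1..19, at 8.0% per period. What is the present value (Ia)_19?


(Ia)_n = sum_{k=1}^{n} k * v^k, v = 1/(1+i)
v = 0.925926
Sum computed term by term:
(Ia)_19 = 74.617


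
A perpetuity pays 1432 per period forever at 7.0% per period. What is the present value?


PV = PMT / i
= 1432 / 0.07
= 20457.1429


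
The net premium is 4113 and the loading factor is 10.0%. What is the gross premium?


Gross = net * (1 + loading)
= 4113 * (1 + 0.1)
= 4113 * 1.1
= 4524.3


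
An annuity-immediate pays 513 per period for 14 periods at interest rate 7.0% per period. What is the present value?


PV = PMT * (1 - (1+i)^(-n)) / i
= 513 * (1 - (1+0.07)^(-14)) / 0.07
= 513 * (1 - 0.387817) / 0.07
= 513 * 8.745468
= 4486.4251


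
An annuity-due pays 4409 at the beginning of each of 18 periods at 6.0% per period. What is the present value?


PV_due = PMT * (1-(1+i)^(-n))/i * (1+i)
PV_immediate = 47738.9037
PV_due = 47738.9037 * 1.06
= 50603.238


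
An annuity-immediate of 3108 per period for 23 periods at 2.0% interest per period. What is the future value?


FV = PMT * ((1+i)^n - 1) / i
= 3108 * ((1.02)^23 - 1) / 0.02
= 3108 * (1.576899 - 1) / 0.02
= 89650.1457


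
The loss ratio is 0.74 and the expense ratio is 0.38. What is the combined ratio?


Combined ratio = loss ratio + expense ratio
= 0.74 + 0.38
= 1.12


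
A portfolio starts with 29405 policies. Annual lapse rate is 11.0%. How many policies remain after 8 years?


remaining = initial * (1 - lapse)^years
= 29405 * (1 - 0.11)^8
= 29405 * 0.393659
= 11575.5394


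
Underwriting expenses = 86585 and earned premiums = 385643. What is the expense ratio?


Expense ratio = expenses / premiums
= 86585 / 385643
= 0.2245


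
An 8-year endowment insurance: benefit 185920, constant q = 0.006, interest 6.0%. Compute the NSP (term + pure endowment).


Term component = 6795.8581
Pure endowment = 8_p_x * v^8 * benefit = 0.952996 * 0.627412 * 185920 = 111165.5609
NSP = 117961.419


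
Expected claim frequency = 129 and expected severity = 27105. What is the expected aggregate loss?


E[S] = E[N] * E[X]
= 129 * 27105
= 3.4965e+06


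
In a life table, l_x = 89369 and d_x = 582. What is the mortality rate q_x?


q_x = d_x / l_x
= 582 / 89369
= 0.0065


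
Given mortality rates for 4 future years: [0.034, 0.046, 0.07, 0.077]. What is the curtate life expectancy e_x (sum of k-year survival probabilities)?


e_x = sum_{k=1}^{n} k_p_x
k_p_x values:
  1_p_x = 0.966
  2_p_x = 0.921564
  3_p_x = 0.857055
  4_p_x = 0.791061
e_x = 3.5357


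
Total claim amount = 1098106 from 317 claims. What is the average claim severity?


severity = total / number
= 1098106 / 317
= 3464.0568


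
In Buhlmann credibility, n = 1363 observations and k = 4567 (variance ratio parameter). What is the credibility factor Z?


Z = n / (n + k)
= 1363 / (1363 + 4567)
= 1363 / 5930
= 0.2298


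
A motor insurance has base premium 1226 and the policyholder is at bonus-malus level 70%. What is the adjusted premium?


adjusted = base * BM_level / 100
= 1226 * 70 / 100
= 1226 * 0.7
= 858.2


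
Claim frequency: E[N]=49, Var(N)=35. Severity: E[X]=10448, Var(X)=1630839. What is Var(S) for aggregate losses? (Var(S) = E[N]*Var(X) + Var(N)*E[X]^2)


Var(S) = E[N]*Var(X) + Var(N)*E[X]^2
= 49*1630839 + 35*10448^2
= 79911111 + 3820624640
= 3.9005e+09


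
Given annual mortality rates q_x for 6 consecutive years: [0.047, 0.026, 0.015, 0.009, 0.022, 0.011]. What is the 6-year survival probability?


p_k = 1 - q_k for each year
Survival = product of (1 - q_k)
= 0.953 * 0.974 * 0.985 * 0.991 * 0.978 * 0.989
= 0.8764


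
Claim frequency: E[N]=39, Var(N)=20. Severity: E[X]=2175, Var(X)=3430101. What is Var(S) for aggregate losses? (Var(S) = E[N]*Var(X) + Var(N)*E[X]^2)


Var(S) = E[N]*Var(X) + Var(N)*E[X]^2
= 39*3430101 + 20*2175^2
= 133773939 + 94612500
= 2.2839e+08


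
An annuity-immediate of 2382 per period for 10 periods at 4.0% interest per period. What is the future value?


FV = PMT * ((1+i)^n - 1) / i
= 2382 * ((1.04)^10 - 1) / 0.04
= 2382 * (1.480244 - 1) / 0.04
= 28598.5472


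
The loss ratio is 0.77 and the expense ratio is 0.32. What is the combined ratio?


Combined ratio = loss ratio + expense ratio
= 0.77 + 0.32
= 1.09


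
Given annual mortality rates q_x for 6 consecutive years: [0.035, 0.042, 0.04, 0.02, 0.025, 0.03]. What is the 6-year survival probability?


p_k = 1 - q_k for each year
Survival = product of (1 - q_k)
= 0.965 * 0.958 * 0.96 * 0.98 * 0.975 * 0.97
= 0.8226


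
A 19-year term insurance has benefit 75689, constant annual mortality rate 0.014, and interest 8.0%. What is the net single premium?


NSP = benefit * sum_{k=0}^{n-1} k_p_x * q * v^(k+1)
With constant q=0.014, v=0.925926
Sum = 0.122536
NSP = 75689 * 0.122536
= 9274.6113


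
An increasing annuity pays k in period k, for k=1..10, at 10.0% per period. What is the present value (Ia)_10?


(Ia)_n = sum_{k=1}^{n} k * v^k, v = 1/(1+i)
v = 0.909091
Sum computed term by term:
(Ia)_10 = 29.0359


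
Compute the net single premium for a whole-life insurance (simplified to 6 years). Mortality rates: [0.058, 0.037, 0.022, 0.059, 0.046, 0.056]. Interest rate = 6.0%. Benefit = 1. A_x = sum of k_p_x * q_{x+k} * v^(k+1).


v = 0.943396
Year 0: k_p_x=1.0, q=0.058, term=0.054717
Year 1: k_p_x=0.942, q=0.037, term=0.03102
Year 2: k_p_x=0.907146, q=0.022, term=0.016756
Year 3: k_p_x=0.887189, q=0.059, term=0.041461
Year 4: k_p_x=0.834845, q=0.046, term=0.028697
Year 5: k_p_x=0.796442, q=0.056, term=0.031442
A_x = 0.2041


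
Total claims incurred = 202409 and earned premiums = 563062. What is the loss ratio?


Loss ratio = claims / premiums
= 202409 / 563062
= 0.3595


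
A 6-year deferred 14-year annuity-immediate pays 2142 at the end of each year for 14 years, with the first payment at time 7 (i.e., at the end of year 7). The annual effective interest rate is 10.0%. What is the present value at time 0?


PV at time 6 of the 14-year annuity-immediate:
a_n = 2142 * (1-(1+0.1)^(-14))/0.1 = 15779.4445
Discount back 6 years to time 0:
PV = 15779.4445 * (1+0.1)^(-6)
= 15779.4445 * 0.564474
= 8907.0851


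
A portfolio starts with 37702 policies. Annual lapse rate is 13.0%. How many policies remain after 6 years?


remaining = initial * (1 - lapse)^years
= 37702 * (1 - 0.13)^6
= 37702 * 0.433626
= 16348.575


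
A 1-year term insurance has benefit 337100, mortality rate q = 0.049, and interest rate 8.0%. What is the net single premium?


NSP = benefit * q * v
v = 1/(1+i) = 0.925926
NSP = 337100 * 0.049 * 0.925926
= 15294.3519


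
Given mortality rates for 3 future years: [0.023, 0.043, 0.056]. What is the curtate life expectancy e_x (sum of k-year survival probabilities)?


e_x = sum_{k=1}^{n} k_p_x
k_p_x values:
  1_p_x = 0.977
  2_p_x = 0.934989
  3_p_x = 0.88263
e_x = 2.7946


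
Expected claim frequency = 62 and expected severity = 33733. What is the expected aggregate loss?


E[S] = E[N] * E[X]
= 62 * 33733
= 2.0914e+06


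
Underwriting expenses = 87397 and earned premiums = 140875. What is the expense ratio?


Expense ratio = expenses / premiums
= 87397 / 140875
= 0.6204


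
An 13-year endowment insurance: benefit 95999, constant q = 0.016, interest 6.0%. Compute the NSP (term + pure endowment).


Term component = 12527.2751
Pure endowment = 13_p_x * v^13 * benefit = 0.810842 * 0.468839 * 95999 = 36494.4431
NSP = 49021.7182


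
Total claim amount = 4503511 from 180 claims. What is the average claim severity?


severity = total / number
= 4503511 / 180
= 25019.5056


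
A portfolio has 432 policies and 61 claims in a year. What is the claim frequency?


frequency = claims / policies
= 61 / 432
= 0.1412


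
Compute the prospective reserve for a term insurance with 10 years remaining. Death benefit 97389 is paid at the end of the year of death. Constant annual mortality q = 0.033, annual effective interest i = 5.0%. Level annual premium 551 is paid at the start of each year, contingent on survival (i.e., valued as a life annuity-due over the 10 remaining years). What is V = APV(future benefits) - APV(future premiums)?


v = 1/(1+i) = 0.952381
APV(future benefits) per unit = sum_{k=0}^{9} k_p_x * q * v^(k+1) = 0.223085
APV(future benefits) = 97389 * 0.223085 = 21726.0711
Life annuity-due factor ä_{x:10} = sum_{k=0}^{9} k_p_x * v^k = 7.098174
APV(future premiums) = 551 * 7.098174 = 3911.094
V = 21726.0711 - 3911.094
= 17814.9772


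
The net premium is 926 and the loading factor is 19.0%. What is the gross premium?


Gross = net * (1 + loading)
= 926 * (1 + 0.19)
= 926 * 1.19
= 1101.94


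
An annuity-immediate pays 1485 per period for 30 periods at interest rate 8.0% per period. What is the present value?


PV = PMT * (1 - (1+i)^(-n)) / i
= 1485 * (1 - (1+0.08)^(-30)) / 0.08
= 1485 * (1 - 0.099377) / 0.08
= 1485 * 11.257783
= 16717.8083


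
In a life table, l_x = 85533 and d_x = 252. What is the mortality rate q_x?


q_x = d_x / l_x
= 252 / 85533
= 0.0029


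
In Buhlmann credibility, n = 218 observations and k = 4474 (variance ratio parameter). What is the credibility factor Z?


Z = n / (n + k)
= 218 / (218 + 4474)
= 218 / 4692
= 0.0465


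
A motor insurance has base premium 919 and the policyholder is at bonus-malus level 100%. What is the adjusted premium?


adjusted = base * BM_level / 100
= 919 * 100 / 100
= 919 * 1.0
= 919.0


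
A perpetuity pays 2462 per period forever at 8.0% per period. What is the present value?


PV = PMT / i
= 2462 / 0.08
= 30775.0


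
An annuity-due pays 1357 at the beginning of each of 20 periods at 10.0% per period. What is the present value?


PV_due = PMT * (1-(1+i)^(-n))/i * (1+i)
PV_immediate = 11552.906
PV_due = 11552.906 * 1.1
= 12708.1966


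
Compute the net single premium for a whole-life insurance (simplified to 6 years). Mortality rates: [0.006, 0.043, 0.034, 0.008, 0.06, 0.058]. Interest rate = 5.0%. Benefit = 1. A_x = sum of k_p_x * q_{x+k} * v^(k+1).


v = 0.952381
Year 0: k_p_x=1.0, q=0.006, term=0.005714
Year 1: k_p_x=0.994, q=0.043, term=0.038768
Year 2: k_p_x=0.951258, q=0.034, term=0.027939
Year 3: k_p_x=0.918915, q=0.008, term=0.006048
Year 4: k_p_x=0.911564, q=0.06, term=0.042854
Year 5: k_p_x=0.85687, q=0.058, term=0.037086
A_x = 0.1584


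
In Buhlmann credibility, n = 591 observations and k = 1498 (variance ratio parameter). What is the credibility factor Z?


Z = n / (n + k)
= 591 / (591 + 1498)
= 591 / 2089
= 0.2829


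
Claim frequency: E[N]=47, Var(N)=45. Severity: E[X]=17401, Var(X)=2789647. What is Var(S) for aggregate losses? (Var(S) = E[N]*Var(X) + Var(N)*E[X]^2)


Var(S) = E[N]*Var(X) + Var(N)*E[X]^2
= 47*2789647 + 45*17401^2
= 131113409 + 13625766045
= 1.3757e+10


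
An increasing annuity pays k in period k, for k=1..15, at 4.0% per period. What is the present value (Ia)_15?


(Ia)_n = sum_{k=1}^{n} k * v^k, v = 1/(1+i)
v = 0.961538
Sum computed term by term:
(Ia)_15 = 80.8539


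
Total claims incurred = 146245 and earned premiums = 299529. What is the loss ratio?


Loss ratio = claims / premiums
= 146245 / 299529
= 0.4882


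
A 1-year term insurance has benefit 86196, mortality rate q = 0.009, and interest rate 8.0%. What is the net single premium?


NSP = benefit * q * v
v = 1/(1+i) = 0.925926
NSP = 86196 * 0.009 * 0.925926
= 718.3


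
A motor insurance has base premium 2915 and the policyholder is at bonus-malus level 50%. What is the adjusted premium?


adjusted = base * BM_level / 100
= 2915 * 50 / 100
= 2915 * 0.5
= 1457.5


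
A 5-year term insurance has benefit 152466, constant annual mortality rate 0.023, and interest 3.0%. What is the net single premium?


NSP = benefit * sum_{k=0}^{n-1} k_p_x * q * v^(k+1)
With constant q=0.023, v=0.970874
Sum = 0.100736
NSP = 152466 * 0.100736
= 15358.8808


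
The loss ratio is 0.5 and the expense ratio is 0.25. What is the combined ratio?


Combined ratio = loss ratio + expense ratio
= 0.5 + 0.25
= 0.75


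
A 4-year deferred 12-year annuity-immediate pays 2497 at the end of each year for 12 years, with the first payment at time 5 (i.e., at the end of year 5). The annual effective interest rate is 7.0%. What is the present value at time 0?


PV at time 4 of the 12-year annuity-immediate:
a_n = 2497 * (1-(1+0.07)^(-12))/0.07 = 19832.8877
Discount back 4 years to time 0:
PV = 19832.8877 * (1+0.07)^(-4)
= 19832.8877 * 0.762895
= 15130.4151


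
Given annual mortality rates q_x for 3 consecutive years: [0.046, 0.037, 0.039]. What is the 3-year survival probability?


p_k = 1 - q_k for each year
Survival = product of (1 - q_k)
= 0.954 * 0.963 * 0.961
= 0.8829


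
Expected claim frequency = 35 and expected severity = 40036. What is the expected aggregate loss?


E[S] = E[N] * E[X]
= 35 * 40036
= 1.4013e+06


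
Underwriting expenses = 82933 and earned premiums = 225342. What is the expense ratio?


Expense ratio = expenses / premiums
= 82933 / 225342
= 0.368


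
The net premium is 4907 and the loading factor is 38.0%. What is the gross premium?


Gross = net * (1 + loading)
= 4907 * (1 + 0.38)
= 4907 * 1.38
= 6771.66


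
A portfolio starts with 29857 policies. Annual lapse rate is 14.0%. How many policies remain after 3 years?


remaining = initial * (1 - lapse)^years
= 29857 * (1 - 0.14)^3
= 29857 * 0.636056
= 18990.724


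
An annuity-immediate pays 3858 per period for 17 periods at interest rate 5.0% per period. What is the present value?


PV = PMT * (1 - (1+i)^(-n)) / i
= 3858 * (1 - (1+0.05)^(-17)) / 0.05
= 3858 * (1 - 0.436297) / 0.05
= 3858 * 11.274066
= 43495.3476


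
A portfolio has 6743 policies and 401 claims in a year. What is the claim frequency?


frequency = claims / policies
= 401 / 6743
= 0.0595


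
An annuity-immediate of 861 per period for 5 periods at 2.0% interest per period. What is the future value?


FV = PMT * ((1+i)^n - 1) / i
= 861 * ((1.02)^5 - 1) / 0.02
= 861 * (1.104081 - 1) / 0.02
= 4480.6786


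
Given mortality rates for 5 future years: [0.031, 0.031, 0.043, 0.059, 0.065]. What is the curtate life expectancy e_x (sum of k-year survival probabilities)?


e_x = sum_{k=1}^{n} k_p_x
k_p_x values:
  1_p_x = 0.969
  2_p_x = 0.938961
  3_p_x = 0.898586
  4_p_x = 0.845569
  5_p_x = 0.790607
e_x = 4.4427


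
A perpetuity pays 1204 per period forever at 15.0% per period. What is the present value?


PV = PMT / i
= 1204 / 0.15
= 8026.6667


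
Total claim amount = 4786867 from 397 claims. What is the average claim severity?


severity = total / number
= 4786867 / 397
= 12057.5995


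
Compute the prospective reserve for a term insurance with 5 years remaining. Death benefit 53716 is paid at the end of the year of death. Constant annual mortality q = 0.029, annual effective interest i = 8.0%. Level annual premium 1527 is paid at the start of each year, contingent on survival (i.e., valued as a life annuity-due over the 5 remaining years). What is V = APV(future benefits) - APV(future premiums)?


v = 1/(1+i) = 0.925926
APV(future benefits) per unit = sum_{k=0}^{4} k_p_x * q * v^(k+1) = 0.109759
APV(future benefits) = 53716 * 0.109759 = 5895.7974
Life annuity-due factor ä_{x:5} = sum_{k=0}^{4} k_p_x * v^k = 4.087565
APV(future premiums) = 1527 * 4.087565 = 6241.7114
V = 5895.7974 - 6241.7114
= -345.914


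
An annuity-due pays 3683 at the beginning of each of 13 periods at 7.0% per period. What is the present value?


PV_due = PMT * (1-(1+i)^(-n))/i * (1+i)
PV_immediate = 30781.2277
PV_due = 30781.2277 * 1.07
= 32935.9136


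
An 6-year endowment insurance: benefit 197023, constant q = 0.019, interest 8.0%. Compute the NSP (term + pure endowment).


Term component = 16574.8261
Pure endowment = 6_p_x * v^6 * benefit = 0.89128 * 0.63017 * 197023 = 110659.4326
NSP = 127234.2587


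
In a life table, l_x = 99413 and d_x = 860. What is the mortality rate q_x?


q_x = d_x / l_x
= 860 / 99413
= 0.0087


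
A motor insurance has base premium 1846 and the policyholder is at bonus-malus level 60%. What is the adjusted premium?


adjusted = base * BM_level / 100
= 1846 * 60 / 100
= 1846 * 0.6
= 1107.6


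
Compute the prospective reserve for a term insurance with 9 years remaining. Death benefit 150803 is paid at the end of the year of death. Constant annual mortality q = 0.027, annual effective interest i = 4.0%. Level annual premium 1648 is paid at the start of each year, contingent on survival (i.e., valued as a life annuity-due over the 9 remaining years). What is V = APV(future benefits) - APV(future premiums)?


v = 1/(1+i) = 0.961538
APV(future benefits) per unit = sum_{k=0}^{8} k_p_x * q * v^(k+1) = 0.181673
APV(future benefits) = 150803 * 0.181673 = 27396.8825
Life annuity-due factor ä_{x:9} = sum_{k=0}^{8} k_p_x * v^k = 6.997787
APV(future premiums) = 1648 * 6.997787 = 11532.3536
V = 27396.8825 - 11532.3536
= 15864.529
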